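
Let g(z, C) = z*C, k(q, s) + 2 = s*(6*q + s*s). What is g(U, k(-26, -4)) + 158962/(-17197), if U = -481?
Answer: -4615799368/17197 ≈ -2.6841e+5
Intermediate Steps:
k(q, s) = -2 + s*(s² + 6*q) (k(q, s) = -2 + s*(6*q + s*s) = -2 + s*(6*q + s²) = -2 + s*(s² + 6*q))
g(z, C) = C*z
g(U, k(-26, -4)) + 158962/(-17197) = (-2 + (-4)³ + 6*(-26)*(-4))*(-481) + 158962/(-17197) = (-2 - 64 + 624)*(-481) + 158962*(-1/17197) = 558*(-481) - 158962/17197 = -268398 - 158962/17197 = -4615799368/17197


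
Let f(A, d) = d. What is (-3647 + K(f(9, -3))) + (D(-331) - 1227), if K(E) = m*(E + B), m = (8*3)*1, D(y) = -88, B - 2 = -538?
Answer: -17898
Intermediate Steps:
B = -536 (B = 2 - 538 = -536)
m = 24 (m = 24*1 = 24)
K(E) = -12864 + 24*E (K(E) = 24*(E - 536) = 24*(-536 + E) = -12864 + 24*E)
(-3647 + K(f(9, -3))) + (D(-331) - 1227) = (-3647 + (-12864 + 24*(-3))) + (-88 - 1227) = (-3647 + (-12864 - 72)) - 1315 = (-3647 - 12936) - 1315 = -16583 - 1315 = -17898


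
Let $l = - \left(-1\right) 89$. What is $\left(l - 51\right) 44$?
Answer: $1672$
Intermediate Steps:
$l = 89$ ($l = \left(-1\right) \left(-89\right) = 89$)
$\left(l - 51\right) 44 = \left(89 - 51\right) 44 = 38 \cdot 44 = 1672$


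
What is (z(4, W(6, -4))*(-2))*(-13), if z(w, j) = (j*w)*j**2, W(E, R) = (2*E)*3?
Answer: 4852224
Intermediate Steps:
W(E, R) = 6*E
z(w, j) = w*j**3
(z(4, W(6, -4))*(-2))*(-13) = ((4*(6*6)**3)*(-2))*(-13) = ((4*36**3)*(-2))*(-13) = ((4*46656)*(-2))*(-13) = (186624*(-2))*(-13) = -373248*(-13) = 4852224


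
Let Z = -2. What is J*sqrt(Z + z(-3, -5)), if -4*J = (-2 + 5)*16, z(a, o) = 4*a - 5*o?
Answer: -12*sqrt(11) ≈ -39.799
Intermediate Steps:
z(a, o) = -5*o + 4*a
J = -12 (J = -(-2 + 5)*16/4 = -3*16/4 = -1/4*48 = -12)
J*sqrt(Z + z(-3, -5)) = -12*sqrt(-2 + (-5*(-5) + 4*(-3))) = -12*sqrt(-2 + (25 - 12)) = -12*sqrt(-2 + 13) = -12*sqrt(11)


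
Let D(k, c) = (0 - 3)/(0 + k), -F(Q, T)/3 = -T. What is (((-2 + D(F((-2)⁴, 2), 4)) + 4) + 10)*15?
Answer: 345/2 ≈ 172.50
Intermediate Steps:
F(Q, T) = 3*T (F(Q, T) = -(-3)*T = 3*T)
D(k, c) = -3/k
(((-2 + D(F((-2)⁴, 2), 4)) + 4) + 10)*15 = (((-2 - 3/(3*2)) + 4) + 10)*15 = (((-2 - 3/6) + 4) + 10)*15 = (((-2 - 3*⅙) + 4) + 10)*15 = (((-2 - ½) + 4) + 10)*15 = ((-5/2 + 4) + 10)*15 = (3/2 + 10)*15 = (23/2)*15 = 345/2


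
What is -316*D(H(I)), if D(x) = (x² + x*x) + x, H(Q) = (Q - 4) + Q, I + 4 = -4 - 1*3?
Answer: -419016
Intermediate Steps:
I = -11 (I = -4 + (-4 - 1*3) = -4 + (-4 - 3) = -4 - 7 = -11)
H(Q) = -4 + 2*Q (H(Q) = (-4 + Q) + Q = -4 + 2*Q)
D(x) = x + 2*x² (D(x) = (x² + x²) + x = 2*x² + x = x + 2*x²)
-316*D(H(I)) = -316*(-4 + 2*(-11))*(1 + 2*(-4 + 2*(-11))) = -316*(-4 - 22)*(1 + 2*(-4 - 22)) = -(-8216)*(1 + 2*(-26)) = -(-8216)*(1 - 52) = -(-8216)*(-51) = -316*1326 = -419016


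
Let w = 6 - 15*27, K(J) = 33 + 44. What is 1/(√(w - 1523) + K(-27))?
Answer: 77/7851 - 31*I*√2/7851 ≈ 0.0098077 - 0.0055841*I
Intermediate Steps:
K(J) = 77
w = -399 (w = 6 - 405 = -399)
1/(√(w - 1523) + K(-27)) = 1/(√(-399 - 1523) + 77) = 1/(√(-1922) + 77) = 1/(31*I*√2 + 77) = 1/(77 + 31*I*√2)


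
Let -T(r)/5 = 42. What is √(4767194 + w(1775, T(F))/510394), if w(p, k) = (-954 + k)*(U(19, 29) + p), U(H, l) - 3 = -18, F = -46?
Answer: √310465673437820906/255197 ≈ 2183.4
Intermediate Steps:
T(r) = -210 (T(r) = -5*42 = -210)
U(H, l) = -15 (U(H, l) = 3 - 18 = -15)
w(p, k) = (-954 + k)*(-15 + p)
√(4767194 + w(1775, T(F))/510394) = √(4767194 + (14310 - 954*1775 - 15*(-210) - 210*1775)/510394) = √(4767194 + (14310 - 1693350 + 3150 - 372750)*(1/510394)) = √(4767194 - 2048640*1/510394) = √(4767194 - 1024320/255197) = √(1216572582898/255197) = √310465673437820906/255197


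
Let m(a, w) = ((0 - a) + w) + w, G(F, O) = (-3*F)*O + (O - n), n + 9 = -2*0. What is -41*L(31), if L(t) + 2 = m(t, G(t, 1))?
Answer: 8159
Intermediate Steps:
n = -9 (n = -9 - 2*0 = -9 + 0 = -9)
G(F, O) = 9 + O - 3*F*O (G(F, O) = (-3*F)*O + (O - 1*(-9)) = -3*F*O + (O + 9) = -3*F*O + (9 + O) = 9 + O - 3*F*O)
m(a, w) = -a + 2*w (m(a, w) = (-a + w) + w = (w - a) + w = -a + 2*w)
L(t) = 18 - 7*t (L(t) = -2 + (-t + 2*(9 + 1 - 3*t*1)) = -2 + (-t + 2*(9 + 1 - 3*t)) = -2 + (-t + 2*(10 - 3*t)) = -2 + (-t + (20 - 6*t)) = -2 + (20 - 7*t) = 18 - 7*t)
-41*L(31) = -41*(18 - 7*31) = -41*(18 - 217) = -41*(-199) = 8159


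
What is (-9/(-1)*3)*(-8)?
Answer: -216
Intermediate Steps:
(-9/(-1)*3)*(-8) = (-9*(-1)*3)*(-8) = (9*3)*(-8) = 27*(-8) = -216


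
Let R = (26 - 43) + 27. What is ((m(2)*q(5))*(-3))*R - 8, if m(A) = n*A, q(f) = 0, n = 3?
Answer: -8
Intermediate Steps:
m(A) = 3*A
R = 10 (R = -17 + 27 = 10)
((m(2)*q(5))*(-3))*R - 8 = (((3*2)*0)*(-3))*10 - 8 = ((6*0)*(-3))*10 - 8 = (0*(-3))*10 - 8 = 0*10 - 8 = 0 - 8 = -8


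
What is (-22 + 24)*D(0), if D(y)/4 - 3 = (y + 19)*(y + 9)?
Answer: 1392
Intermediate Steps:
D(y) = 12 + 4*(9 + y)*(19 + y) (D(y) = 12 + 4*((y + 19)*(y + 9)) = 12 + 4*((19 + y)*(9 + y)) = 12 + 4*((9 + y)*(19 + y)) = 12 + 4*(9 + y)*(19 + y))
(-22 + 24)*D(0) = (-22 + 24)*(696 + 4*0² + 112*0) = 2*(696 + 4*0 + 0) = 2*(696 + 0 + 0) = 2*696 = 1392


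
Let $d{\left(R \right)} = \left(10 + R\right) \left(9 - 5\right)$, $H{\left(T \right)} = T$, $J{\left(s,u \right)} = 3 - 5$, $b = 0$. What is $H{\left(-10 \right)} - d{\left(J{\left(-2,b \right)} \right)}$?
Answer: $-42$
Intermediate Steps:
$J{\left(s,u \right)} = -2$ ($J{\left(s,u \right)} = 3 - 5 = -2$)
$d{\left(R \right)} = 40 + 4 R$ ($d{\left(R \right)} = \left(10 + R\right) 4 = 40 + 4 R$)
$H{\left(-10 \right)} - d{\left(J{\left(-2,b \right)} \right)} = -10 - \left(40 + 4 \left(-2\right)\right) = -10 - \left(40 - 8\right) = -10 - 32 = -42$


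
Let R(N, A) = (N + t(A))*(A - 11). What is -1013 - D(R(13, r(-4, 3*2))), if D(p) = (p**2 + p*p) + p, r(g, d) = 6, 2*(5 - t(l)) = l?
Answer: -12188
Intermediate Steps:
t(l) = 5 - l/2
R(N, A) = (-11 + A)*(5 + N - A/2) (R(N, A) = (N + (5 - A/2))*(A - 11) = (5 + N - A/2)*(-11 + A) = (-11 + A)*(5 + N - A/2))
D(p) = p + 2*p**2 (D(p) = (p**2 + p**2) + p = 2*p**2 + p = p + 2*p**2)
-1013 - D(R(13, r(-4, 3*2))) = -1013 - (-55 - 11*13 - 1/2*6**2 + (21/2)*6 + 6*13)*(1 + 2*(-55 - 11*13 - 1/2*6**2 + (21/2)*6 + 6*13)) = -1013 - (-55 - 143 - 1/2*36 + 63 + 78)*(1 + 2*(-55 - 143 - 1/2*36 + 63 + 78)) = -1013 - (-55 - 143 - 18 + 63 + 78)*(1 + 2*(-55 - 143 - 18 + 63 + 78)) = -1013 - (-75)*(1 + 2*(-75)) = -1013 - (-75)*(1 - 150) = -1013 - (-75)*(-149) = -1013 - 1*11175 = -1013 - 11175 = -12188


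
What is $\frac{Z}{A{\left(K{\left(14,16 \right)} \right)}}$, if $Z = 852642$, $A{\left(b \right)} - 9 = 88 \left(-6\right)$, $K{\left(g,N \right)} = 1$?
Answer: $- \frac{284214}{173} \approx -1642.9$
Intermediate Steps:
$A{\left(b \right)} = -519$ ($A{\left(b \right)} = 9 + 88 \left(-6\right) = 9 - 528 = -519$)
$\frac{Z}{A{\left(K{\left(14,16 \right)} \right)}} = \frac{852642}{-519} = 852642 \left(- \frac{1}{519}\right) = - \frac{284214}{173}$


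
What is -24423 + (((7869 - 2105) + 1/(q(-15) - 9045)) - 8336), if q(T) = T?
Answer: -244574701/9060 ≈ -26995.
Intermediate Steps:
-24423 + (((7869 - 2105) + 1/(q(-15) - 9045)) - 8336) = -24423 + (((7869 - 2105) + 1/(-15 - 9045)) - 8336) = -24423 + ((5764 + 1/(-9060)) - 8336) = -24423 + ((5764 - 1/9060) - 8336) = -24423 + (52221839/9060 - 8336) = -24423 - 23302321/9060 = -244574701/9060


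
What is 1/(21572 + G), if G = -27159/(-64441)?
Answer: 64441/1390148411 ≈ 4.6355e-5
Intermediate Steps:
G = 27159/64441 (G = -27159*(-1/64441) = 27159/64441 ≈ 0.42146)
1/(21572 + G) = 1/(21572 + 27159/64441) = 1/(1390148411/64441) = 64441/1390148411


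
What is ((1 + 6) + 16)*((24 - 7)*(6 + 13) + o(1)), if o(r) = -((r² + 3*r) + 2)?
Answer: 7291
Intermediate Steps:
o(r) = -2 - r² - 3*r (o(r) = -(2 + r² + 3*r) = -2 - r² - 3*r)
((1 + 6) + 16)*((24 - 7)*(6 + 13) + o(1)) = ((1 + 6) + 16)*((24 - 7)*(6 + 13) + (-2 - 1*1² - 3*1)) = (7 + 16)*(17*19 + (-2 - 1*1 - 3)) = 23*(323 + (-2 - 1 - 3)) = 23*(323 - 6) = 23*317 = 7291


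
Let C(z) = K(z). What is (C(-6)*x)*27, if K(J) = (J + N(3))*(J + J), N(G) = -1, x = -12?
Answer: -27216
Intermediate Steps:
K(J) = 2*J*(-1 + J) (K(J) = (J - 1)*(J + J) = (-1 + J)*(2*J) = 2*J*(-1 + J))
C(z) = 2*z*(-1 + z)
(C(-6)*x)*27 = ((2*(-6)*(-1 - 6))*(-12))*27 = ((2*(-6)*(-7))*(-12))*27 = (84*(-12))*27 = -1008*27 = -27216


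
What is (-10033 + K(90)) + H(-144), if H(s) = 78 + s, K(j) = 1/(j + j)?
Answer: -1817819/180 ≈ -10099.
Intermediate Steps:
K(j) = 1/(2*j)
(-10033 + K(90)) + H(-144) = (-10033 + (½)/90) + (78 - 144) = (-10033 + (½)*(1/90)) - 66 = (-10033 + 1/180) - 66 = -1805939/180 - 66 = -1817819/180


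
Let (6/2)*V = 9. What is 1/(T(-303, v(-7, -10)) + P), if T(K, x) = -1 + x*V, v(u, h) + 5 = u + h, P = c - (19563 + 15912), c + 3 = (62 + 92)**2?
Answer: -1/11829 ≈ -8.4538e-5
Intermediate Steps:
c = 23713 (c = -3 + (62 + 92)**2 = -3 + 154**2 = -3 + 23716 = 23713)
V = 3 (V = (1/3)*9 = 3)
P = -11762 (P = 23713 - (19563 + 15912) = 23713 - 1*35475 = 23713 - 35475 = -11762)
v(u, h) = -5 + h + u (v(u, h) = -5 + (u + h) = -5 + (h + u) = -5 + h + u)
T(K, x) = -1 + 3*x (T(K, x) = -1 + x*3 = -1 + 3*x)
1/(T(-303, v(-7, -10)) + P) = 1/((-1 + 3*(-5 - 10 - 7)) - 11762) = 1/((-1 + 3*(-22)) - 11762) = 1/((-1 - 66) - 11762) = 1/(-67 - 11762) = 1/(-11829) = -1/11829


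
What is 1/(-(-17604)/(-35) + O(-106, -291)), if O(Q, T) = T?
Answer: -35/27789 ≈ -0.0012595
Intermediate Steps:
1/(-(-17604)/(-35) + O(-106, -291)) = 1/(-(-17604)/(-35) - 291) = 1/(-(-17604)*(-1)/35 - 291) = 1/(-163*108/35 - 291) = 1/(-17604/35 - 291) = 1/(-27789/35) = -35/27789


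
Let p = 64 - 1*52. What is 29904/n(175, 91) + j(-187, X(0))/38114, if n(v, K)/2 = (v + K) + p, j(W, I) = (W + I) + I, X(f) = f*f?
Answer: 16759663/311638 ≈ 53.779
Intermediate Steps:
X(f) = f²
j(W, I) = W + 2*I (j(W, I) = (I + W) + I = W + 2*I)
p = 12 (p = 64 - 52 = 12)
n(v, K) = 24 + 2*K + 2*v (n(v, K) = 2*((v + K) + 12) = 2*((K + v) + 12) = 2*(12 + K + v) = 24 + 2*K + 2*v)
29904/n(175, 91) + j(-187, X(0))/38114 = 29904/(24 + 2*91 + 2*175) + (-187 + 2*0²)/38114 = 29904/(24 + 182 + 350) + (-187 + 2*0)*(1/38114) = 29904/556 + (-187 + 0)*(1/38114) = 29904*(1/556) - 187*1/38114 = 7476/139 - 11/2242 = 16759663/311638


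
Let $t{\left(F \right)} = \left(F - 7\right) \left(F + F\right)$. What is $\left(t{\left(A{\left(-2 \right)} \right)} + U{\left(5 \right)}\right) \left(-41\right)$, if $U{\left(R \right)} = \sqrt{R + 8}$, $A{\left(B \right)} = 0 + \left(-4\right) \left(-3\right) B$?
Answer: $-61008 - 41 \sqrt{13} \approx -61156.0$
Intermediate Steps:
$A{\left(B \right)} = 12 B$ ($A{\left(B \right)} = 0 + 12 B = 12 B$)
$t{\left(F \right)} = 2 F \left(-7 + F\right)$ ($t{\left(F \right)} = \left(-7 + F\right) 2 F = 2 F \left(-7 + F\right)$)
$U{\left(R \right)} = \sqrt{8 + R}$
$\left(t{\left(A{\left(-2 \right)} \right)} + U{\left(5 \right)}\right) \left(-41\right) = \left(2 \cdot 12 \left(-2\right) \left(-7 + 12 \left(-2\right)\right) + \sqrt{8 + 5}\right) \left(-41\right) = \left(2 \left(-24\right) \left(-7 - 24\right) + \sqrt{13}\right) \left(-41\right) = \left(2 \left(-24\right) \left(-31\right) + \sqrt{13}\right) \left(-41\right) = \left(1488 + \sqrt{13}\right) \left(-41\right) = -61008 - 41 \sqrt{13}$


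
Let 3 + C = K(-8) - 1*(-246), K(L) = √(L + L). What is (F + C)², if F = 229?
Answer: 222768 + 3776*I ≈ 2.2277e+5 + 3776.0*I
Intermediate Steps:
K(L) = √2*√L (K(L) = √(2*L) = √2*√L)
C = 243 + 4*I (C = -3 + (√2*√(-8) - 1*(-246)) = -3 + (√2*(2*I*√2) + 246) = -3 + (4*I + 246) = -3 + (246 + 4*I) = 243 + 4*I ≈ 243.0 + 4.0*I)
(F + C)² = (229 + (243 + 4*I))² = (472 + 4*I)²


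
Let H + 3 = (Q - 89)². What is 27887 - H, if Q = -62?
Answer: 5089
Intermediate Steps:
H = 22798 (H = -3 + (-62 - 89)² = -3 + (-151)² = -3 + 22801 = 22798)
27887 - H = 27887 - 1*22798 = 27887 - 22798 = 5089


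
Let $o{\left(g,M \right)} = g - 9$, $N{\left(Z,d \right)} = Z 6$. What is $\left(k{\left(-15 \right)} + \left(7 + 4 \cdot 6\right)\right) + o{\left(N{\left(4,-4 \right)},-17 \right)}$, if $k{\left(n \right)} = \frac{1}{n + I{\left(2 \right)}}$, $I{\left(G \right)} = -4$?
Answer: $\frac{873}{19} \approx 45.947$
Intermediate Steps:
$N{\left(Z,d \right)} = 6 Z$
$o{\left(g,M \right)} = -9 + g$
$k{\left(n \right)} = \frac{1}{-4 + n}$ ($k{\left(n \right)} = \frac{1}{n - 4} = \frac{1}{-4 + n}$)
$\left(k{\left(-15 \right)} + \left(7 + 4 \cdot 6\right)\right) + o{\left(N{\left(4,-4 \right)},-17 \right)} = \left(\frac{1}{-4 - 15} + \left(7 + 4 \cdot 6\right)\right) + \left(-9 + 6 \cdot 4\right) = \left(\frac{1}{-19} + \left(7 + 24\right)\right) + \left(-9 + 24\right) = \left(- \frac{1}{19} + 31\right) + 15 = \frac{588}{19} + 15 = \frac{873}{19}$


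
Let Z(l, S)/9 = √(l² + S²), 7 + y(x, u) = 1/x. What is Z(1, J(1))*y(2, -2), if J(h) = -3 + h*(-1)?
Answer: -117*√17/2 ≈ -241.20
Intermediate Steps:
y(x, u) = -7 + 1/x
J(h) = -3 - h
Z(l, S) = 9*√(S² + l²) (Z(l, S) = 9*√(l² + S²) = 9*√(S² + l²))
Z(1, J(1))*y(2, -2) = (9*√((-3 - 1*1)² + 1²))*(-7 + 1/2) = (9*√((-3 - 1)² + 1))*(-7 + ½) = (9*√((-4)² + 1))*(-13/2) = (9*√(16 + 1))*(-13/2) = (9*√17)*(-13/2) = -117*√17/2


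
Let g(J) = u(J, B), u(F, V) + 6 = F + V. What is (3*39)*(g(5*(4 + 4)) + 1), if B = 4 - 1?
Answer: 4446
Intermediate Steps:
B = 3
u(F, V) = -6 + F + V (u(F, V) = -6 + (F + V) = -6 + F + V)
g(J) = -3 + J (g(J) = -6 + J + 3 = -3 + J)
(3*39)*(g(5*(4 + 4)) + 1) = (3*39)*((-3 + 5*(4 + 4)) + 1) = 117*((-3 + 5*8) + 1) = 117*((-3 + 40) + 1) = 117*(37 + 1) = 117*38 = 4446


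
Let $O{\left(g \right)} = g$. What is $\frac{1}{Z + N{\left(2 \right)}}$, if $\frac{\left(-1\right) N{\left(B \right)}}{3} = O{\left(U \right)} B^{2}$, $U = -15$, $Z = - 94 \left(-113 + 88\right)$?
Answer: $\frac{1}{2530} \approx 0.00039526$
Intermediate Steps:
$Z = 2350$ ($Z = \left(-94\right) \left(-25\right) = 2350$)
$N{\left(B \right)} = 45 B^{2}$ ($N{\left(B \right)} = - 3 \left(- 15 B^{2}\right) = 45 B^{2}$)
$\frac{1}{Z + N{\left(2 \right)}} = \frac{1}{2350 + 45 \cdot 2^{2}} = \frac{1}{2350 + 45 \cdot 4} = \frac{1}{2350 + 180} = \frac{1}{2530}$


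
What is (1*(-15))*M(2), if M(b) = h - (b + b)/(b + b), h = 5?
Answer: -60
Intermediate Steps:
M(b) = 4 (M(b) = 5 - (b + b)/(b + b) = 5 - 2*b/(2*b) = 5 - 2*b*1/(2*b) = 5 - 1*1 = 5 - 1 = 4)
(1*(-15))*M(2) = (1*(-15))*4 = -15*4 = -60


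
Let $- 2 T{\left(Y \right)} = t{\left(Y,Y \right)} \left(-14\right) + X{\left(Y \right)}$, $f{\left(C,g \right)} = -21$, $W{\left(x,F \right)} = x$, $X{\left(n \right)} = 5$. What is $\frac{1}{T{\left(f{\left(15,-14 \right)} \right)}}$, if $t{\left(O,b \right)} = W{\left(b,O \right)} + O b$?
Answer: $\frac{2}{5875} \approx 0.00034043$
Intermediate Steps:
$t{\left(O,b \right)} = b + O b$
$T{\left(Y \right)} = - \frac{5}{2} + 7 Y \left(1 + Y\right)$ ($T{\left(Y \right)} = - \frac{Y \left(1 + Y\right) \left(-14\right) + 5}{2} = - \frac{- 14 Y \left(1 + Y\right) + 5}{2} = - \frac{5 - 14 Y \left(1 + Y\right)}{2} = - \frac{5}{2} + 7 Y \left(1 + Y\right)$)
$\frac{1}{T{\left(f{\left(15,-14 \right)} \right)}} = \frac{1}{- \frac{5}{2} + 7 \left(-21\right) + 7 \left(-21\right)^{2}} = \frac{1}{- \frac{5}{2} - 147 + 7 \cdot 441} = \frac{1}{- \frac{5}{2} - 147 + 3087} = \frac{1}{\frac{5875}{2}} = \frac{2}{5875}$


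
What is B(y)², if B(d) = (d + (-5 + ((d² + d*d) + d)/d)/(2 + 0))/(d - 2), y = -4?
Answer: 25/9 ≈ 2.7778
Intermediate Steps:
B(d) = (-5/2 + d + (d + 2*d²)/(2*d))/(-2 + d) (B(d) = (d + (-5 + ((d² + d²) + d)/d)/2)/(-2 + d) = (d + (-5 + (2*d² + d)/d)*(½))/(-2 + d) = (d + (-5 + (d + 2*d²)/d)*(½))/(-2 + d) = (d + (-5/2 + (d + 2*d²)/(2*d)))/(-2 + d) = (-5/2 + d + (d + 2*d²)/(2*d))/(-2 + d))
B(y)² = (2*(-1 - 4)/(-2 - 4))² = (2*(-5)/(-6))² = (2*(-⅙)*(-5))² = (5/3)² = 25/9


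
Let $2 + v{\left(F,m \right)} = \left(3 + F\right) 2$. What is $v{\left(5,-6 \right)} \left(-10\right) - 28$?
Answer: $-168$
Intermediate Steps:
$v{\left(F,m \right)} = 4 + 2 F$ ($v{\left(F,m \right)} = -2 + \left(3 + F\right) 2 = -2 + \left(6 + 2 F\right) = 4 + 2 F$)
$v{\left(5,-6 \right)} \left(-10\right) - 28 = \left(4 + 2 \cdot 5\right) \left(-10\right) - 28 = \left(4 + 10\right) \left(-10\right) - 28 = 14 \left(-10\right) - 28 = -140 - 28 = -168$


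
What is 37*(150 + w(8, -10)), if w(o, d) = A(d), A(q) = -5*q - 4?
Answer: 7252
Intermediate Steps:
A(q) = -4 - 5*q
w(o, d) = -4 - 5*d
37*(150 + w(8, -10)) = 37*(150 + (-4 - 5*(-10))) = 37*(150 + (-4 + 50)) = 37*(150 + 46) = 37*196 = 7252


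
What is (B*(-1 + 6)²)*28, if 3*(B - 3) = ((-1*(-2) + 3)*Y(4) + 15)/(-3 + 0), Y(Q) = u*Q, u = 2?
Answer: -19600/9 ≈ -2177.8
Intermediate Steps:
Y(Q) = 2*Q
B = -28/9 (B = 3 + (((-1*(-2) + 3)*(2*4) + 15)/(-3 + 0))/3 = 3 + (((2 + 3)*8 + 15)/(-3))/3 = 3 + ((5*8 + 15)*(-⅓))/3 = 3 + ((40 + 15)*(-⅓))/3 = 3 + (55*(-⅓))/3 = 3 + (⅓)*(-55/3) = 3 - 55/9 = -28/9 ≈ -3.1111)
(B*(-1 + 6)²)*28 = -28*(-1 + 6)²/9*28 = -28/9*5²*28 = -28/9*25*28 = -700/9*28 = -19600/9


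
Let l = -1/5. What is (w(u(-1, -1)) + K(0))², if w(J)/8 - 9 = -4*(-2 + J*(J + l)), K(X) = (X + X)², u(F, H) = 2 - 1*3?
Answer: 238144/25 ≈ 9525.8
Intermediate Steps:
u(F, H) = -1 (u(F, H) = 2 - 3 = -1)
K(X) = 4*X² (K(X) = (2*X)² = 4*X²)
l = -⅕ (l = -1*⅕ = -⅕ ≈ -0.20000)
w(J) = 136 - 32*J*(-⅕ + J) (w(J) = 72 + 8*(-4*(-2 + J*(J - ⅕))) = 72 + 8*(-4*(-2 + J*(-⅕ + J))) = 72 + 8*(8 - 4*J*(-⅕ + J)) = 72 + (64 - 32*J*(-⅕ + J)) = 136 - 32*J*(-⅕ + J))
(w(u(-1, -1)) + K(0))² = ((136 - 32*(-1)² + (32/5)*(-1)) + 4*0²)² = ((136 - 32*1 - 32/5) + 4*0)² = ((136 - 32 - 32/5) + 0)² = (488/5 + 0)² = (488/5)² = 238144/25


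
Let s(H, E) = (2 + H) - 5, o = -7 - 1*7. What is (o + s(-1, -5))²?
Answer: 324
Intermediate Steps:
o = -14 (o = -7 - 7 = -14)
s(H, E) = -3 + H
(o + s(-1, -5))² = (-14 + (-3 - 1))² = (-14 - 4)² = (-18)² = 324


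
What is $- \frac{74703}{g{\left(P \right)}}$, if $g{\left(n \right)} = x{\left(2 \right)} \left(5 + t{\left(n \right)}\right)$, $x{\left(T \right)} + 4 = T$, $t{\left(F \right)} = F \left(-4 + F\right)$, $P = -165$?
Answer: $\frac{74703}{55780} \approx 1.3392$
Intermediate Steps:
$x{\left(T \right)} = -4 + T$
$g{\left(n \right)} = -10 - 2 n \left(-4 + n\right)$ ($g{\left(n \right)} = \left(-4 + 2\right) \left(5 + n \left(-4 + n\right)\right) = - 2 \left(5 + n \left(-4 + n\right)\right) = -10 - 2 n \left(-4 + n\right)$)
$- \frac{74703}{g{\left(P \right)}} = - \frac{74703}{-10 - - 330 \left(-4 - 165\right)} = - \frac{74703}{-10 - \left(-330\right) \left(-169\right)} = - \frac{74703}{-10 - 55770} = - \frac{74703}{-55780} = \left(-74703\right) \left(- \frac{1}{55780}\right) = \frac{74703}{55780}$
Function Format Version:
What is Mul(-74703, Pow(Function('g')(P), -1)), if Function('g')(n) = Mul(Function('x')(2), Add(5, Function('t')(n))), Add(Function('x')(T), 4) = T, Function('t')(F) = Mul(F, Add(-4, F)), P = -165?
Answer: Rational(74703, 55780) ≈ 1.3392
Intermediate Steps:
Function('x')(T) = Add(-4, T)
Function('g')(n) = Add(-10, Mul(-2, n, Add(-4, n))) (Function('g')(n) = Mul(Add(-4, 2), Add(5, Mul(n, Add(-4, n)))) = Mul(-2, Add(5, Mul(n, Add(-4, n)))) = Add(-10, Mul(-2, n, Add(-4, n))))
Mul(-74703, Pow(Function('g')(P), -1)) = Mul(-74703, Pow(Add(-10, Mul(-2, -165, Add(-4, -165))), -1)) = Mul(-74703, Pow(Add(-10, Mul(-2, -165, -169)), -1)) = Mul(-74703, Pow(Add(-10, -55770), -1)) = Mul(-74703, Pow(-55780, -1)) = Mul(-74703, Rational(-1, 55780)) = Rational(74703, 55780)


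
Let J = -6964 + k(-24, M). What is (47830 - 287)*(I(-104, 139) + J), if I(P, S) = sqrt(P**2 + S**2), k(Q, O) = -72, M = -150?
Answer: -334512548 + 47543*sqrt(30137) ≈ -3.2626e+8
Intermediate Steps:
J = -7036 (J = -6964 - 72 = -7036)
(47830 - 287)*(I(-104, 139) + J) = (47830 - 287)*(sqrt((-104)**2 + 139**2) - 7036) = 47543*(sqrt(10816 + 19321) - 7036) = 47543*(sqrt(30137) - 7036) = 47543*(-7036 + sqrt(30137)) = -334512548 + 47543*sqrt(30137)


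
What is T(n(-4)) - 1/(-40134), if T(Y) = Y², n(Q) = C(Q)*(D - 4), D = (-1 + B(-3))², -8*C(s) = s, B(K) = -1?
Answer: 1/40134 ≈ 2.4917e-5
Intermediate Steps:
C(s) = -s/8
D = 4 (D = (-1 - 1)² = (-2)² = 4)
n(Q) = 0 (n(Q) = (-Q/8)*(4 - 4) = -Q/8*0 = 0)
T(n(-4)) - 1/(-40134) = 0² - 1/(-40134) = 0 - 1*(-1/40134) = 0 + 1/40134 = 1/40134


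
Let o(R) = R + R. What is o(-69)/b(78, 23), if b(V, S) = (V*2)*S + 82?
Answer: -69/1835 ≈ -0.037602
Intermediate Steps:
o(R) = 2*R
b(V, S) = 82 + 2*S*V (b(V, S) = (2*V)*S + 82 = 2*S*V + 82 = 82 + 2*S*V)
o(-69)/b(78, 23) = (2*(-69))/(82 + 2*23*78) = -138/(82 + 3588) = -138/3670 = -138*1/3670 = -69/1835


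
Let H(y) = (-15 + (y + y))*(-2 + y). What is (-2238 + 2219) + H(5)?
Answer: -34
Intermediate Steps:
H(y) = (-15 + 2*y)*(-2 + y)
(-2238 + 2219) + H(5) = (-2238 + 2219) + (30 - 19*5 + 2*5²) = -19 + (30 - 95 + 2*25) = -19 + (30 - 95 + 50) = -19 - 15 = -34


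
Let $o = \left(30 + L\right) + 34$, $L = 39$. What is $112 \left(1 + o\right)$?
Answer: $11648$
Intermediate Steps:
$o = 103$ ($o = \left(30 + 39\right) + 34 = 69 + 34 = 103$)
$112 \left(1 + o\right) = 112 \left(1 + 103\right) = 112 \cdot 104 = 11648$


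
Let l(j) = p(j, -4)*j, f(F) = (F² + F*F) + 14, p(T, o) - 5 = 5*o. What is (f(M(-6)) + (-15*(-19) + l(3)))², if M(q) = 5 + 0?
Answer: 92416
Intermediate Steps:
p(T, o) = 5 + 5*o
M(q) = 5
f(F) = 14 + 2*F² (f(F) = (F² + F²) + 14 = 2*F² + 14 = 14 + 2*F²)
l(j) = -15*j (l(j) = (5 + 5*(-4))*j = (5 - 20)*j = -15*j)
(f(M(-6)) + (-15*(-19) + l(3)))² = ((14 + 2*5²) + (-15*(-19) - 15*3))² = ((14 + 2*25) + (285 - 45))² = ((14 + 50) + 240)² = (64 + 240)² = 304² = 92416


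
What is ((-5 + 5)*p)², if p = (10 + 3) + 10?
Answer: 0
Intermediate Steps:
p = 23 (p = 13 + 10 = 23)
((-5 + 5)*p)² = ((-5 + 5)*23)² = (0*23)² = 0² = 0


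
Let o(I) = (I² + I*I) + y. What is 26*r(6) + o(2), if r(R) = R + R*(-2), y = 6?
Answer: -142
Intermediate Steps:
o(I) = 6 + 2*I² (o(I) = (I² + I*I) + 6 = (I² + I²) + 6 = 2*I² + 6 = 6 + 2*I²)
r(R) = -R (r(R) = R - 2*R = -R)
26*r(6) + o(2) = 26*(-1*6) + (6 + 2*2²) = 26*(-6) + (6 + 2*4) = -156 + (6 + 8) = -156 + 14 = -142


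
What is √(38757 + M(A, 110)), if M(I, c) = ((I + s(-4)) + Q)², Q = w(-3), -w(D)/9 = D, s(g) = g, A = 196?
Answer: √86718 ≈ 294.48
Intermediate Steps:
w(D) = -9*D
Q = 27 (Q = -9*(-3) = 27)
M(I, c) = (23 + I)² (M(I, c) = ((I - 4) + 27)² = ((-4 + I) + 27)² = (23 + I)²)
√(38757 + M(A, 110)) = √(38757 + (23 + 196)²) = √(38757 + 219²) = √(38757 + 47961) = √86718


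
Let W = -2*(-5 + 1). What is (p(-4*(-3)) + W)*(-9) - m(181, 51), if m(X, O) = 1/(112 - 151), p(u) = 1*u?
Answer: -7019/39 ≈ -179.97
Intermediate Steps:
p(u) = u
W = 8 (W = -2*(-4) = 8)
m(X, O) = -1/39 (m(X, O) = 1/(-39) = -1/39)
(p(-4*(-3)) + W)*(-9) - m(181, 51) = (-4*(-3) + 8)*(-9) - 1*(-1/39) = (12 + 8)*(-9) + 1/39 = 20*(-9) + 1/39 = -180 + 1/39 = -7019/39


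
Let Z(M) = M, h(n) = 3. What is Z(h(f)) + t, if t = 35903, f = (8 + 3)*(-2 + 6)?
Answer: 35906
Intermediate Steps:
f = 44 (f = 11*4 = 44)
Z(h(f)) + t = 3 + 35903 = 35906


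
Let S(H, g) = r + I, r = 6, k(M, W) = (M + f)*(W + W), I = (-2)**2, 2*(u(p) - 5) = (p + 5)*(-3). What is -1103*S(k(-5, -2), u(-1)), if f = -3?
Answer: -11030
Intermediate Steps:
u(p) = -5/2 - 3*p/2 (u(p) = 5 + ((p + 5)*(-3))/2 = 5 + ((5 + p)*(-3))/2 = 5 + (-15 - 3*p)/2 = 5 + (-15/2 - 3*p/2) = -5/2 - 3*p/2)
I = 4
k(M, W) = 2*W*(-3 + M) (k(M, W) = (M - 3)*(W + W) = (-3 + M)*(2*W) = 2*W*(-3 + M))
S(H, g) = 10 (S(H, g) = 6 + 4 = 10)
-1103*S(k(-5, -2), u(-1)) = -1103*10 = -11030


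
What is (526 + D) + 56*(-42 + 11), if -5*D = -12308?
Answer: 6258/5 ≈ 1251.6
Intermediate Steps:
D = 12308/5 (D = -1/5*(-12308) = 12308/5 ≈ 2461.6)
(526 + D) + 56*(-42 + 11) = (526 + 12308/5) + 56*(-42 + 11) = 14938/5 + 56*(-31) = 14938/5 - 1736 = 6258/5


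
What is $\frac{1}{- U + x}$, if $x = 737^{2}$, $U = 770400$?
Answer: $- \frac{1}{227231} \approx -4.4008 \cdot 10^{-6}$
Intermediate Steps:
$x = 543169$
$\frac{1}{- U + x} = \frac{1}{\left(-1\right) 770400 + 543169} = \frac{1}{-770400 + 543169} = \frac{1}{-227231} = - \frac{1}{227231}$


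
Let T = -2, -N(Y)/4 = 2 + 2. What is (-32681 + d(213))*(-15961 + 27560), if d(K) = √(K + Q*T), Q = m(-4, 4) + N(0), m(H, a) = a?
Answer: -379066919 + 11599*√237 ≈ -3.7889e+8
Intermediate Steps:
N(Y) = -16 (N(Y) = -4*(2 + 2) = -4*4 = -16)
Q = -12 (Q = 4 - 16 = -12)
d(K) = √(24 + K) (d(K) = √(K - 12*(-2)) = √(K + 24) = √(24 + K))
(-32681 + d(213))*(-15961 + 27560) = (-32681 + √(24 + 213))*(-15961 + 27560) = (-32681 + √237)*11599 = -379066919 + 11599*√237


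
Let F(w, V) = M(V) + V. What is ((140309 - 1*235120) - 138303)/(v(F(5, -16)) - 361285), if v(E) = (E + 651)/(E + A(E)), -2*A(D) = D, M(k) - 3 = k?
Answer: 6760306/10478509 ≈ 0.64516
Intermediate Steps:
M(k) = 3 + k
A(D) = -D/2
F(w, V) = 3 + 2*V (F(w, V) = (3 + V) + V = 3 + 2*V)
v(E) = 2*(651 + E)/E (v(E) = (E + 651)/(E - E/2) = (651 + E)/((E/2)) = (651 + E)*(2/E) = 2*(651 + E)/E)
((140309 - 1*235120) - 138303)/(v(F(5, -16)) - 361285) = ((140309 - 1*235120) - 138303)/((2 + 1302/(3 + 2*(-16))) - 361285) = ((140309 - 235120) - 138303)/((2 + 1302/(3 - 32)) - 361285) = (-94811 - 138303)/((2 + 1302/(-29)) - 361285) = -233114/((2 + 1302*(-1/29)) - 361285) = -233114/((2 - 1302/29) - 361285) = -233114/(-1244/29 - 361285) = -233114/(-10478509/29) = -233114*(-29/10478509) = 6760306/10478509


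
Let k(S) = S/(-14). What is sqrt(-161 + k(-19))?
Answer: I*sqrt(31290)/14 ≈ 12.635*I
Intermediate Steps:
k(S) = -S/14 (k(S) = S*(-1/14) = -S/14)
sqrt(-161 + k(-19)) = sqrt(-161 - 1/14*(-19)) = sqrt(-161 + 19/14) = sqrt(-2235/14) = I*sqrt(31290)/14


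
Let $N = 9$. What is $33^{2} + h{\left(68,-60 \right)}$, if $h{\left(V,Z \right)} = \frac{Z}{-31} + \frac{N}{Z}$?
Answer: $\frac{676287}{620} \approx 1090.8$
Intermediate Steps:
$h{\left(V,Z \right)} = \frac{9}{Z} - \frac{Z}{31}$ ($h{\left(V,Z \right)} = \frac{Z}{-31} + \frac{9}{Z} = Z \left(- \frac{1}{31}\right) + \frac{9}{Z} = - \frac{Z}{31} + \frac{9}{Z} = \frac{9}{Z} - \frac{Z}{31}$)
$33^{2} + h{\left(68,-60 \right)} = 33^{2} + \left(\frac{9}{-60} - - \frac{60}{31}\right) = 1089 + \left(9 \left(- \frac{1}{60}\right) + \frac{60}{31}\right) = 1089 + \left(- \frac{3}{20} + \frac{60}{31}\right) = 1089 + \frac{1107}{620} = \frac{676287}{620}$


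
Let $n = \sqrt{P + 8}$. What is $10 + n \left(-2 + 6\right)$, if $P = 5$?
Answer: $10 + 4 \sqrt{13} \approx 24.422$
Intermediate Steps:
$n = \sqrt{13}$ ($n = \sqrt{5 + 8} = \sqrt{13} \approx 3.6056$)
$10 + n \left(-2 + 6\right) = 10 + \sqrt{13} \left(-2 + 6\right) = 10 + \sqrt{13} \cdot 4 = 10 + 4 \sqrt{13}$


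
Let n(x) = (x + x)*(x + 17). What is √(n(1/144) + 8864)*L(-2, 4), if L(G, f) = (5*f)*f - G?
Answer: 41*√183808802/72 ≈ 7720.3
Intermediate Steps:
n(x) = 2*x*(17 + x) (n(x) = (2*x)*(17 + x) = 2*x*(17 + x))
L(G, f) = -G + 5*f² (L(G, f) = 5*f² - G = -G + 5*f²)
√(n(1/144) + 8864)*L(-2, 4) = √(2*(17 + 1/144)/144 + 8864)*(-1*(-2) + 5*4²) = √(2*(1/144)*(17 + 1/144) + 8864)*(2 + 5*16) = √(2*(1/144)*(2449/144) + 8864)*(2 + 80) = √(2449/10368 + 8864)*82 = √(91904401/10368)*82 = (√183808802/144)*82 = 41*√183808802/72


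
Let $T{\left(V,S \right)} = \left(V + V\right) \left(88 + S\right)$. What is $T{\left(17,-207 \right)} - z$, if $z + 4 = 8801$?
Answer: $-12843$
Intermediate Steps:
$T{\left(V,S \right)} = 2 V \left(88 + S\right)$
$z = 8797$ ($z = -4 + 8801 = 8797$)
$T{\left(17,-207 \right)} - z = 2 \cdot 17 \left(88 - 207\right) - 8797 = 2 \cdot 17 \left(-119\right) - 8797 = -4046 - 8797 = -12843$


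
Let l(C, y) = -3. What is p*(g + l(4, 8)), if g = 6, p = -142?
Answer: -426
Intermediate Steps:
p*(g + l(4, 8)) = -142*(6 - 3) = -142*3 = -426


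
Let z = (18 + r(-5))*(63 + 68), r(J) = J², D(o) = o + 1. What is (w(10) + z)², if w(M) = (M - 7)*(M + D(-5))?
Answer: 31933801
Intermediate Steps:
D(o) = 1 + o
z = 5633 (z = (18 + (-5)²)*(63 + 68) = (18 + 25)*131 = 43*131 = 5633)
w(M) = (-7 + M)*(-4 + M) (w(M) = (M - 7)*(M + (1 - 5)) = (-7 + M)*(M - 4) = (-7 + M)*(-4 + M))
(w(10) + z)² = ((28 + 10² - 11*10) + 5633)² = ((28 + 100 - 110) + 5633)² = (18 + 5633)² = 5651² = 31933801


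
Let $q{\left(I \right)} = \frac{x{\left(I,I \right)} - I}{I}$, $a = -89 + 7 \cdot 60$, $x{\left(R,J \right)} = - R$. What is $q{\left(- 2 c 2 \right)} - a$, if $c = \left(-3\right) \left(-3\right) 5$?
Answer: $-333$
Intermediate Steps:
$c = 45$ ($c = 9 \cdot 5 = 45$)
$a = 331$ ($a = -89 + 420 = 331$)
$q{\left(I \right)} = -2$ ($q{\left(I \right)} = \frac{- I - I}{I} = \frac{\left(-2\right) I}{I} = -2$)
$q{\left(- 2 c 2 \right)} - a = -2 - 331 = -333$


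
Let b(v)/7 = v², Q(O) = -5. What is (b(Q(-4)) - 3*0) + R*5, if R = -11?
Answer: 120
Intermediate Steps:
b(v) = 7*v²
(b(Q(-4)) - 3*0) + R*5 = (7*(-5)² - 3*0) - 11*5 = (7*25 + 0) - 55 = (175 + 0) - 55 = 175 - 55 = 120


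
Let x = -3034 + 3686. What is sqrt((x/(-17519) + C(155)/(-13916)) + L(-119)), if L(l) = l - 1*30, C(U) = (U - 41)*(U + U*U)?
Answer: I*sqrt(26315464410560623)/8706943 ≈ 18.631*I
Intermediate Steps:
C(U) = (-41 + U)*(U + U**2)
x = 652
L(l) = -30 + l (L(l) = l - 30 = -30 + l)
sqrt((x/(-17519) + C(155)/(-13916)) + L(-119)) = sqrt((652/(-17519) + (155*(-41 + 155**2 - 40*155))/(-13916)) + (-30 - 119)) = sqrt((652*(-1/17519) + (155*(-41 + 24025 - 6200))*(-1/13916)) - 149) = sqrt((-652/17519 + (155*17784)*(-1/13916)) - 149) = sqrt((-652/17519 + 2756520*(-1/13916)) - 149) = sqrt((-652/17519 - 689130/3479) - 149) = sqrt(-12075136778/60948601 - 149) = sqrt(-21156478327/60948601) = I*sqrt(26315464410560623)/8706943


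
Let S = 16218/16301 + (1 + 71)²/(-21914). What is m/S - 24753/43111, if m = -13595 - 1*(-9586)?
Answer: -30872885947900745/5839317438174 ≈ -5287.1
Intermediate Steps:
S = 135448434/178610057 (S = 16218*(1/16301) + 72²*(-1/21914) = 16218/16301 + 5184*(-1/21914) = 16218/16301 - 2592/10957 = 135448434/178610057 ≈ 0.75835)
m = -4009 (m = -13595 + 9586 = -4009)
m/S - 24753/43111 = -4009/135448434/178610057 - 24753/43111 = -4009*178610057/135448434 - 24753*1/43111 = -716047718513/135448434 - 24753/43111 = -30872885947900745/5839317438174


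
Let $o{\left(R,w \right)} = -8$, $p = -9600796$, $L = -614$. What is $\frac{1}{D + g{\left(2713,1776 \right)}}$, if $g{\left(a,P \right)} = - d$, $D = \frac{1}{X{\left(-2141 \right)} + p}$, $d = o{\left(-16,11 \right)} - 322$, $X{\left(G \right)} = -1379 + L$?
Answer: $\frac{9602789}{3168920369} \approx 0.0030303$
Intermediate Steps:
$X{\left(G \right)} = -1993$ ($X{\left(G \right)} = -1379 - 614 = -1993$)
$d = -330$ ($d = -8 - 322 = -330$)
$D = - \frac{1}{9602789}$ ($D = \frac{1}{-1993 - 9600796} = \frac{1}{-9602789} = - \frac{1}{9602789} \approx -1.0414 \cdot 10^{-7}$)
$g{\left(a,P \right)} = 330$ ($g{\left(a,P \right)} = \left(-1\right) \left(-330\right) = 330$)
$\frac{1}{D + g{\left(2713,1776 \right)}} = \frac{1}{- \frac{1}{9602789} + 330} = \frac{1}{\frac{3168920369}{9602789}} = \frac{9602789}{3168920369}$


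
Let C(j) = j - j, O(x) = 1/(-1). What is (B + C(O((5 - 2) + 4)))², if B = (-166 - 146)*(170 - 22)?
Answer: 2132222976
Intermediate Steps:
O(x) = -1
B = -46176 (B = -312*148 = -46176)
C(j) = 0
(B + C(O((5 - 2) + 4)))² = (-46176 + 0)² = (-46176)² = 2132222976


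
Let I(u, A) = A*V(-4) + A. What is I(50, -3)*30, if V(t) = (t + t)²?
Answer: -5850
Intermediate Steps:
V(t) = 4*t² (V(t) = (2*t)² = 4*t²)
I(u, A) = 65*A (I(u, A) = A*(4*(-4)²) + A = A*(4*16) + A = A*64 + A = 64*A + A = 65*A)
I(50, -3)*30 = (65*(-3))*30 = -195*30 = -5850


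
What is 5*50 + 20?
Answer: 270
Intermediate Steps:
5*50 + 20 = 250 + 20 = 270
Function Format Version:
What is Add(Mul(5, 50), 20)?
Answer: 270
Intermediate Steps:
Add(Mul(5, 50), 20) = Add(250, 20) = 270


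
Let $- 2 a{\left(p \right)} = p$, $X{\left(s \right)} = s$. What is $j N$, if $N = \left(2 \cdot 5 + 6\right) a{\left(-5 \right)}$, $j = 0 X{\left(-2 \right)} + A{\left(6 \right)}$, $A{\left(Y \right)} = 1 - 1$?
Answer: $0$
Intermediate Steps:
$A{\left(Y \right)} = 0$ ($A{\left(Y \right)} = 1 - 1 = 0$)
$a{\left(p \right)} = - \frac{p}{2}$
$j = 0$ ($j = 0 \left(-2\right) + 0 = 0 + 0 = 0$)
$N = 40$ ($N = \left(2 \cdot 5 + 6\right) \left(\left(- \frac{1}{2}\right) \left(-5\right)\right) = \left(10 + 6\right) \frac{5}{2} = 16 \cdot \frac{5}{2} = 40$)
$j N = 0 \cdot 40 = 0$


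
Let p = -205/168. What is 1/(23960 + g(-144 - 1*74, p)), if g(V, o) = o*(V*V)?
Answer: -42/1429285 ≈ -2.9385e-5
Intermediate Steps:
p = -205/168 (p = -205*1/168 = -205/168 ≈ -1.2202)
g(V, o) = o*V**2
1/(23960 + g(-144 - 1*74, p)) = 1/(23960 - 205*(-144 - 1*74)**2/168) = 1/(23960 - 205*(-144 - 74)**2/168) = 1/(23960 - 205/168*(-218)**2) = 1/(23960 - 205/168*47524) = 1/(23960 - 2435605/42) = 1/(-1429285/42) = -42/1429285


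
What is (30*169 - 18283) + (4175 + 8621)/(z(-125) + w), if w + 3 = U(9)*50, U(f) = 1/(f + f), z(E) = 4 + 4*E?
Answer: -4223173/319 ≈ -13239.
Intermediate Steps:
U(f) = 1/(2*f)
w = -2/9 (w = -3 + ((½)/9)*50 = -3 + ((½)*(⅑))*50 = -3 + (1/18)*50 = -3 + 25/9 = -2/9 ≈ -0.22222)
(30*169 - 18283) + (4175 + 8621)/(z(-125) + w) = (30*169 - 18283) + (4175 + 8621)/((4 + 4*(-125)) - 2/9) = (5070 - 18283) + 12796/((4 - 500) - 2/9) = -13213 + 12796/(-496 - 2/9) = -13213 + 12796/(-4466/9) = -13213 + 12796*(-9/4466) = -13213 - 8226/319 = -4223173/319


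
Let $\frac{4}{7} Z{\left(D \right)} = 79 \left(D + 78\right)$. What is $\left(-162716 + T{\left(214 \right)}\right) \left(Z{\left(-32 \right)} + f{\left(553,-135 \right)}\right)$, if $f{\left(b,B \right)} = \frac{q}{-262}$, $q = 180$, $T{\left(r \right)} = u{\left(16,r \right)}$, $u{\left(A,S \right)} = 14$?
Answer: $-1034591589$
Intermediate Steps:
$T{\left(r \right)} = 14$
$Z{\left(D \right)} = \frac{21567}{2} + \frac{553 D}{4}$ ($Z{\left(D \right)} = \frac{7 \cdot 79 \left(D + 78\right)}{4} = \frac{7 \cdot 79 \left(78 + D\right)}{4} = \frac{7 \left(6162 + 79 D\right)}{4} = \frac{21567}{2} + \frac{553 D}{4}$)
$f{\left(b,B \right)} = - \frac{90}{131}$ ($f{\left(b,B \right)} = \frac{180}{-262} = 180 \left(- \frac{1}{262}\right) = - \frac{90}{131}$)
$\left(-162716 + T{\left(214 \right)}\right) \left(Z{\left(-32 \right)} + f{\left(553,-135 \right)}\right) = \left(-162716 + 14\right) \left(\left(\frac{21567}{2} + \frac{553}{4} \left(-32\right)\right) - \frac{90}{131}\right) = - 162702 \left(\left(\frac{21567}{2} - 4424\right) - \frac{90}{131}\right) = - 162702 \left(\frac{12719}{2} - \frac{90}{131}\right) = \left(-162702\right) \frac{1666009}{262} = -1034591589$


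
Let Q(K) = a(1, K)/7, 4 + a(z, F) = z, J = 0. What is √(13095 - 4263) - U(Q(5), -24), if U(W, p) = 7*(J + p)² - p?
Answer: -4056 + 8*√138 ≈ -3962.0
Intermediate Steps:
a(z, F) = -4 + z
Q(K) = -3/7 (Q(K) = (-4 + 1)/7 = -3*⅐ = -3/7)
U(W, p) = -p + 7*p² (U(W, p) = 7*(0 + p)² - p = 7*p² - p = -p + 7*p²)
√(13095 - 4263) - U(Q(5), -24) = √(13095 - 4263) - (-24)*(-1 + 7*(-24)) = √8832 - (-24)*(-1 - 168) = 8*√138 - (-24)*(-169) = 8*√138 - 1*4056 = 8*√138 - 4056 = -4056 + 8*√138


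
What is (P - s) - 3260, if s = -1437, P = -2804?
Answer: -4627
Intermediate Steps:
(P - s) - 3260 = (-2804 - 1*(-1437)) - 3260 = (-2804 + 1437) - 3260 = -1367 - 3260 = -4627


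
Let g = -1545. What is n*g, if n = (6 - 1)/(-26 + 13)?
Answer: 7725/13 ≈ 594.23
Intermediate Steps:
n = -5/13 (n = 5/(-13) = 5*(-1/13) = -5/13 ≈ -0.38462)
n*g = -5/13*(-1545) = 7725/13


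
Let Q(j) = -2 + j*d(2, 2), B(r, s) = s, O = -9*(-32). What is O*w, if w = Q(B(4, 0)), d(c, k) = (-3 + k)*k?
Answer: -576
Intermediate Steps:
d(c, k) = k*(-3 + k)
O = 288
Q(j) = -2 - 2*j (Q(j) = -2 + j*(2*(-3 + 2)) = -2 + j*(2*(-1)) = -2 + j*(-2) = -2 - 2*j)
w = -2 (w = -2 - 2*0 = -2 + 0 = -2)
O*w = 288*(-2) = -576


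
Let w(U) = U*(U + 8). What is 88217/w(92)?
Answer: 88217/9200 ≈ 9.5888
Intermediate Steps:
w(U) = U*(8 + U)
88217/w(92) = 88217/((92*(8 + 92))) = 88217/((92*100)) = 88217/9200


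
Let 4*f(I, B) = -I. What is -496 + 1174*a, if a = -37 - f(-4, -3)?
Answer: -45108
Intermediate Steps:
f(I, B) = -I/4 (f(I, B) = (-I)/4 = -I/4)
a = -38 (a = -37 - (-1)*(-4)/4 = -37 - 1*1 = -37 - 1 = -38)
-496 + 1174*a = -496 + 1174*(-38) = -496 - 44612 = -45108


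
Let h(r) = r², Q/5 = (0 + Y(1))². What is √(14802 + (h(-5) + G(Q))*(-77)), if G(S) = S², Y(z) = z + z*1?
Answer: I*√17923 ≈ 133.88*I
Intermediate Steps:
Y(z) = 2*z (Y(z) = z + z = 2*z)
Q = 20 (Q = 5*(0 + 2*1)² = 5*(0 + 2)² = 5*2² = 5*4 = 20)
√(14802 + (h(-5) + G(Q))*(-77)) = √(14802 + ((-5)² + 20²)*(-77)) = √(14802 + (25 + 400)*(-77)) = √(14802 + 425*(-77)) = √(14802 - 32725) = √(-17923) = I*√17923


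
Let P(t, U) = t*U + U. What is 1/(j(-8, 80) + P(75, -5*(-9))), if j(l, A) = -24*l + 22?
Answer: 1/3634 ≈ 0.00027518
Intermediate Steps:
j(l, A) = 22 - 24*l
P(t, U) = U + U*t (P(t, U) = U*t + U = U + U*t)
1/(j(-8, 80) + P(75, -5*(-9))) = 1/((22 - 24*(-8)) + (-5*(-9))*(1 + 75)) = 1/((22 + 192) + 45*76) = 1/(214 + 3420) = 1/3634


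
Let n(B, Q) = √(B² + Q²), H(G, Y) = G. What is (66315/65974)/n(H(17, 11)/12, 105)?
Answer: 397890*√1587889/52379694443 ≈ 0.0095722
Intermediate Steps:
(66315/65974)/n(H(17, 11)/12, 105) = (66315/65974)/(√((17/12)² + 105²)) = (66315*(1/65974))/(√((17*(1/12))² + 11025)) = 66315/(65974*(√((17/12)² + 11025))) = 66315/(65974*(√(289/144 + 11025))) = 66315/(65974*(√(1587889/144))) = 66315/(65974*((√1587889/12))) = 66315*(12*√1587889/1587889)/65974 = 397890*√1587889/52379694443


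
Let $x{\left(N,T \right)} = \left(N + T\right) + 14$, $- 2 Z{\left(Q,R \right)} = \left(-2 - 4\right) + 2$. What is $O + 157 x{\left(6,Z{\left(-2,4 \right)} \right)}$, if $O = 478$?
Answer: $3932$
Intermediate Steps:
$Z{\left(Q,R \right)} = 2$ ($Z{\left(Q,R \right)} = - \frac{\left(-2 - 4\right) + 2}{2} = - \frac{-6 + 2}{2} = \left(- \frac{1}{2}\right) \left(-4\right) = 2$)
$x{\left(N,T \right)} = 14 + N + T$
$O + 157 x{\left(6,Z{\left(-2,4 \right)} \right)} = 478 + 157 \left(14 + 6 + 2\right) = 478 + 157 \cdot 22 = 478 + 3454 = 3932$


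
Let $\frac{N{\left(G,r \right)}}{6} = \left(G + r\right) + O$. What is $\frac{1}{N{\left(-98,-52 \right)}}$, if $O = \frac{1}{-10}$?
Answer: $- \frac{5}{4503} \approx -0.0011104$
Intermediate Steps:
$O = - \frac{1}{10} \approx -0.1$
$N{\left(G,r \right)} = - \frac{3}{5} + 6 G + 6 r$ ($N{\left(G,r \right)} = 6 \left(\left(G + r\right) - \frac{1}{10}\right) = 6 \left(- \frac{1}{10} + G + r\right) = - \frac{3}{5} + 6 G + 6 r$)
$\frac{1}{N{\left(-98,-52 \right)}} = \frac{1}{- \frac{3}{5} + 6 \left(-98\right) + 6 \left(-52\right)} = \frac{1}{- \frac{3}{5} - 588 - 312} = \frac{1}{- \frac{4503}{5}} = - \frac{5}{4503}$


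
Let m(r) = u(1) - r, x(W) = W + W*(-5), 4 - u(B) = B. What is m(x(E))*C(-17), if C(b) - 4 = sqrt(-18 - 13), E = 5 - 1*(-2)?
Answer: 124 + 31*I*sqrt(31) ≈ 124.0 + 172.6*I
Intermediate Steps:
E = 7 (E = 5 + 2 = 7)
u(B) = 4 - B
x(W) = -4*W (x(W) = W - 5*W = -4*W)
C(b) = 4 + I*sqrt(31) (C(b) = 4 + sqrt(-18 - 13) = 4 + sqrt(-31) = 4 + I*sqrt(31))
m(r) = 3 - r (m(r) = (4 - 1*1) - r = (4 - 1) - r = 3 - r)
m(x(E))*C(-17) = (3 - (-4)*7)*(4 + I*sqrt(31)) = (3 - 1*(-28))*(4 + I*sqrt(31)) = (3 + 28)*(4 + I*sqrt(31)) = 31*(4 + I*sqrt(31)) = 124 + 31*I*sqrt(31)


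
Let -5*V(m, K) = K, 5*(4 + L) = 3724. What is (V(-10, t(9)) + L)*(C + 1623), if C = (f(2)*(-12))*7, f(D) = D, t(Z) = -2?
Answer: 1078446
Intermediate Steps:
L = 3704/5 (L = -4 + (⅕)*3724 = -4 + 3724/5 = 3704/5 ≈ 740.80)
C = -168 (C = (2*(-12))*7 = -24*7 = -168)
V(m, K) = -K/5
(V(-10, t(9)) + L)*(C + 1623) = (-⅕*(-2) + 3704/5)*(-168 + 1623) = (⅖ + 3704/5)*1455 = (3706/5)*1455 = 1078446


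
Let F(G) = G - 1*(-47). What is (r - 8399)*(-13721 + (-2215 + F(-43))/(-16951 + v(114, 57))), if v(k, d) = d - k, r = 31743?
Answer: -340478888663/1063 ≈ -3.2030e+8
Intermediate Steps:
F(G) = 47 + G (F(G) = G + 47 = 47 + G)
(r - 8399)*(-13721 + (-2215 + F(-43))/(-16951 + v(114, 57))) = (31743 - 8399)*(-13721 + (-2215 + (47 - 43))/(-16951 + (57 - 1*114))) = 23344*(-13721 + (-2215 + 4)/(-16951 + (57 - 114))) = 23344*(-13721 - 2211/(-16951 - 57)) = 23344*(-13721 - 2211/(-17008)) = 23344*(-13721 - 2211*(-1/17008)) = 23344*(-13721 + 2211/17008) = 23344*(-233364557/17008) = -340478888663/1063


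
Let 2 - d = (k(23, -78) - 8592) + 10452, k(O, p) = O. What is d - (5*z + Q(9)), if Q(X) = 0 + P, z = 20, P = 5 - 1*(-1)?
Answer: -1987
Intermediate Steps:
P = 6 (P = 5 + 1 = 6)
d = -1881 (d = 2 - ((23 - 8592) + 10452) = 2 - (-8569 + 10452) = 2 - 1*1883 = 2 - 1883 = -1881)
Q(X) = 6 (Q(X) = 0 + 6 = 6)
d - (5*z + Q(9)) = -1881 - (5*20 + 6) = -1881 - (100 + 6) = -1881 - 1*106 = -1881 - 106 = -1987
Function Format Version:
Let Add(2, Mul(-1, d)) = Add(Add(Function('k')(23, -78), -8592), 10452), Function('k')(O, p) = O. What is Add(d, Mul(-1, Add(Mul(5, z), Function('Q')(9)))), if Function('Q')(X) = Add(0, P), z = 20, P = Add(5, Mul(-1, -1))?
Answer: -1987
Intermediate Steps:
P = 6 (P = Add(5, 1) = 6)
d = -1881 (d = Add(2, Mul(-1, Add(Add(23, -8592), 10452))) = Add(2, Mul(-1, Add(-8569, 10452))) = Add(2, Mul(-1, 1883)) = Add(2, -1883) = -1881)
Function('Q')(X) = 6 (Function('Q')(X) = Add(0, 6) = 6)
Add(d, Mul(-1, Add(Mul(5, z), Function('Q')(9)))) = Add(-1881, Mul(-1, Add(Mul(5, 20), 6))) = Add(-1881, Mul(-1, Add(100, 6))) = Add(-1881, Mul(-1, 106)) = Add(-1881, -106) = -1987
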